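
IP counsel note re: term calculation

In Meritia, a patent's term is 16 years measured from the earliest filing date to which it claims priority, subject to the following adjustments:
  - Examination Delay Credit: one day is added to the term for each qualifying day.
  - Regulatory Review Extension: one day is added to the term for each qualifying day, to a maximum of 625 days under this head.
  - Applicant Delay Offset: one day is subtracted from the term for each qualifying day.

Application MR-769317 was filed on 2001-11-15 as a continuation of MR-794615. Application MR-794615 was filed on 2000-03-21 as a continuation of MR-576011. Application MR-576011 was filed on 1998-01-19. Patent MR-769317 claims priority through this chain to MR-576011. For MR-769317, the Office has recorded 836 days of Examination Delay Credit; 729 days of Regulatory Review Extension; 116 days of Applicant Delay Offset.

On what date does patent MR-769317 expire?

September 25, 2017

Earliest priority filing: 19 January 1998.
Base term: 19 January 1998 + 16 years → 19 January 2014.
Examination Delay Credit: +836 days → 4 May 2016.
Regulatory Review Extension: 729 days claimed exceeds the 625-day cap, so +625 days → 19 January 2018.
Applicant Delay Offset: −116 days → 25 September 2017.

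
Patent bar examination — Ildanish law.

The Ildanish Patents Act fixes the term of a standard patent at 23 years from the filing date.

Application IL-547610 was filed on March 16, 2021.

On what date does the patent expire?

2044-03-16

Filing date + 23 years → 16 March 2044.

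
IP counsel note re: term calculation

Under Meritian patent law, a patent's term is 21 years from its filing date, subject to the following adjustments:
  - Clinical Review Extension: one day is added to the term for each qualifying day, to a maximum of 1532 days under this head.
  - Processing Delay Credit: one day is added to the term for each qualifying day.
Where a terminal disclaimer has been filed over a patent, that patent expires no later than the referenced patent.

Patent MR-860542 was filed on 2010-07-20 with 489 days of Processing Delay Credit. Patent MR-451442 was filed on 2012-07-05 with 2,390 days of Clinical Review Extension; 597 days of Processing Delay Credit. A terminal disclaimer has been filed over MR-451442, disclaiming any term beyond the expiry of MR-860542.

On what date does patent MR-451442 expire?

November 20, 2032

Natural term of MR-451442:
  Base: filing + 21 years → 5 July 2033.
  Clinical Review Extension: 2390 days claimed exceeds the 1532-day cap, so +1532 days → 14 September 2037.
  Processing Delay Credit: +597 days → 4 May 2039.
Expiry of referenced patent MR-860542:
  Base: filing + 21 years → 20 July 2031.
  Processing Delay Credit: +489 days → 20 November 2032.
Terminal disclaimer: MR-451442 expires on the earlier of 4 May 2039 and 20 November 2032.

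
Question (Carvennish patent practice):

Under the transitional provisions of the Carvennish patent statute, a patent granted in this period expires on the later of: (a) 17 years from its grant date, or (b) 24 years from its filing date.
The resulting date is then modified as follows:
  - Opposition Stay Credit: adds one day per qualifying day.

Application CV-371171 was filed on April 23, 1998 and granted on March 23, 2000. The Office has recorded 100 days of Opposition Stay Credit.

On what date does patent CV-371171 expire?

August 1, 2022

(a) grant + 17 years → 23 March 2017.
(b) filing + 24 years → 23 April 2022.
Later of the two: 23 April 2022.
Opposition Stay Credit: +100 days → 1 August 2022.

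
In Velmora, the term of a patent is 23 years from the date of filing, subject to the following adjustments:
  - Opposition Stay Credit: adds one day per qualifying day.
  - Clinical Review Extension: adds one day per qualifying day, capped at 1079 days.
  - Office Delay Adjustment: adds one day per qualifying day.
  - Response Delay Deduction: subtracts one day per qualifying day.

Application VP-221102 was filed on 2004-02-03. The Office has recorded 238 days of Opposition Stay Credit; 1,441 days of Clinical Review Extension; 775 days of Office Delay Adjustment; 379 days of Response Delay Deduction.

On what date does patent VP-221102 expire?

Base term: filing date + 23 years → 3 February 2027.
Opposition Stay Credit: +238 days → 29 September 2027.
Clinical Review Extension: 1441 days claimed exceeds the 1079-day cap, so +1079 days → 12 September 2030.
Office Delay Adjustment: +775 days → 26 October 2032.
Response Delay Deduction: −379 days → 13 October 2031.

2031-10-13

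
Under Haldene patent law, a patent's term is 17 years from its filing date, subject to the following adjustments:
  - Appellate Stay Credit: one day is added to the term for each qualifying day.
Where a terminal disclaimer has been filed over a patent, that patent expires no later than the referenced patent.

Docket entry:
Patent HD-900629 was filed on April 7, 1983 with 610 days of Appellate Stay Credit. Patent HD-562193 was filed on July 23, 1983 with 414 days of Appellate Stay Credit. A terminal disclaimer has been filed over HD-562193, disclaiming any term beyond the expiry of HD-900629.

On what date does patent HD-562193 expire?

September 10, 2001

Natural term of HD-562193:
  Base: filing + 17 years → 23 July 2000.
  Appellate Stay Credit: +414 days → 10 September 2001.
Expiry of referenced patent HD-900629:
  Base: filing + 17 years → 7 April 2000.
  Appellate Stay Credit: +610 days → 8 December 2001.
Terminal disclaimer: HD-562193 expires on the earlier of 10 September 2001 and 8 December 2001.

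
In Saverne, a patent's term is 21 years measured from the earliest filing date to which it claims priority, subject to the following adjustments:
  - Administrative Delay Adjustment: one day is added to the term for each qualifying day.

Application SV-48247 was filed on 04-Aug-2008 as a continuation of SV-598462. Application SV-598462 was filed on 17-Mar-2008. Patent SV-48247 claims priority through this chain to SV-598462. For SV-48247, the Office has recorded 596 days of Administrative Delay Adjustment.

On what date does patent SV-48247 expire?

Earliest priority filing: 17 March 2008.
Base term: 17 March 2008 + 21 years → 17 March 2029.
Administrative Delay Adjustment: +596 days → 3 November 2030.

November 3, 2030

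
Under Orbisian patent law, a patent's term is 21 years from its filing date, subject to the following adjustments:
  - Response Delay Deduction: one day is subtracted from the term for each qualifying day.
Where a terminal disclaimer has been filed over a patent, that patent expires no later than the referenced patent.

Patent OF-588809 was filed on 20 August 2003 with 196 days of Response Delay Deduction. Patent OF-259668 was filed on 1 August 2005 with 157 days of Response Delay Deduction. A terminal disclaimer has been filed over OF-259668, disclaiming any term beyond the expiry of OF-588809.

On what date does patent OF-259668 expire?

2024-02-06

Natural term of OF-259668:
  Base: filing + 21 years → 1 August 2026.
  Response Delay Deduction: −157 days → 25 February 2026.
Expiry of referenced patent OF-588809:
  Base: filing + 21 years → 20 August 2024.
  Response Delay Deduction: −196 days → 6 February 2024.
Terminal disclaimer: OF-259668 expires on the earlier of 25 February 2026 and 6 February 2024.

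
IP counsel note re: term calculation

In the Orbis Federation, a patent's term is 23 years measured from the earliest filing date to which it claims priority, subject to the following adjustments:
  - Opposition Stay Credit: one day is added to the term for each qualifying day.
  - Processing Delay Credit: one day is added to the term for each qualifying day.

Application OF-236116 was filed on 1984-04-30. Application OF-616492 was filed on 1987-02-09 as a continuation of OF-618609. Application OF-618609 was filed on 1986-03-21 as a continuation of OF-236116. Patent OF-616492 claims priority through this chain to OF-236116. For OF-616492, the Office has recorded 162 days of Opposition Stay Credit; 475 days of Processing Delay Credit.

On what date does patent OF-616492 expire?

January 26, 2009

Earliest priority filing: 30 April 1984.
Base term: 30 April 1984 + 23 years → 30 April 2007.
Opposition Stay Credit: +162 days → 9 October 2007.
Processing Delay Credit: +475 days → 26 January 2009.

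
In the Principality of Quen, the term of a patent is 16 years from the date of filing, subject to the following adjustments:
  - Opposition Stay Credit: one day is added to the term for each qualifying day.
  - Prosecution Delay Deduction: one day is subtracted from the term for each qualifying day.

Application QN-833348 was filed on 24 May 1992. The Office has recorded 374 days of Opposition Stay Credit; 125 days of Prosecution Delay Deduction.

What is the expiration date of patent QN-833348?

Base term: filing date + 16 years → 24 May 2008.
Opposition Stay Credit: +374 days → 2 June 2009.
Prosecution Delay Deduction: −125 days → 28 January 2009.

2009-01-28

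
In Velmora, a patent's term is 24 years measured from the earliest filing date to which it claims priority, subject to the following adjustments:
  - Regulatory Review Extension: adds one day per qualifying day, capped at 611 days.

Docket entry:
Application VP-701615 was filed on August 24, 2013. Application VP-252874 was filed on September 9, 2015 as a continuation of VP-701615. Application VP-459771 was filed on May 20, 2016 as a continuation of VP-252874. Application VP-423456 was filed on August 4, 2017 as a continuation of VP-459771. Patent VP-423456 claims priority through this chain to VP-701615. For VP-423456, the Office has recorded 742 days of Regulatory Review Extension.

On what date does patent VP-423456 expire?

Earliest priority filing: 24 August 2013.
Base term: 24 August 2013 + 24 years → 24 August 2037.
Regulatory Review Extension: 742 days claimed exceeds the 611-day cap, so +611 days → 27 April 2039.

April 27, 2039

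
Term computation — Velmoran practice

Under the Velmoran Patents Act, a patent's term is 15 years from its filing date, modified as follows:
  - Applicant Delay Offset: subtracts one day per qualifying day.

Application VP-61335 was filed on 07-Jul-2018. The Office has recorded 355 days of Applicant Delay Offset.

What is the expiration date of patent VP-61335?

Base term: filing date + 15 years → 7 July 2033.
Applicant Delay Offset: −355 days → 17 July 2032.

July 17, 2032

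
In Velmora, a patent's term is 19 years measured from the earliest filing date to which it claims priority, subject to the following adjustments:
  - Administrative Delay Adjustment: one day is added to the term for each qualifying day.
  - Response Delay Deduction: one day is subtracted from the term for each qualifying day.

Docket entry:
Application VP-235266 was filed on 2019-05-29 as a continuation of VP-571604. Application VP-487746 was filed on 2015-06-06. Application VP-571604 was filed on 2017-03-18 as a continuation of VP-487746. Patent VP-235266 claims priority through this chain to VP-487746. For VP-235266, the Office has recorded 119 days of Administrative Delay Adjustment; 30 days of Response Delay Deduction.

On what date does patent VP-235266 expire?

Earliest priority filing: 6 June 2015.
Base term: 6 June 2015 + 19 years → 6 June 2034.
Administrative Delay Adjustment: +119 days → 3 October 2034.
Response Delay Deduction: −30 days → 3 September 2034.

2034-09-03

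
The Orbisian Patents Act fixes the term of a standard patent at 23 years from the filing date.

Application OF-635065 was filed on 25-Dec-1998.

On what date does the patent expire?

December 25, 2021

Filing date + 23 years → 25 December 2021.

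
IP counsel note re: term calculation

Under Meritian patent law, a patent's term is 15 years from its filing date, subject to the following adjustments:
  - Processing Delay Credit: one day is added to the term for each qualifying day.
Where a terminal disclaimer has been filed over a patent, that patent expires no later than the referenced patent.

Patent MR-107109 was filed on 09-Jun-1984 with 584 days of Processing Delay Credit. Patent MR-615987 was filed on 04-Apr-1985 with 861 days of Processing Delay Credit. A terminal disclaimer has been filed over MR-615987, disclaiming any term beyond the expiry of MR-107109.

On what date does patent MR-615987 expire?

2001-01-13

Natural term of MR-615987:
  Base: filing + 15 years → 4 April 2000.
  Processing Delay Credit: +861 days → 13 August 2002.
Expiry of referenced patent MR-107109:
  Base: filing + 15 years → 9 June 1999.
  Processing Delay Credit: +584 days → 13 January 2001.
Terminal disclaimer: MR-615987 expires on the earlier of 13 August 2002 and 13 January 2001.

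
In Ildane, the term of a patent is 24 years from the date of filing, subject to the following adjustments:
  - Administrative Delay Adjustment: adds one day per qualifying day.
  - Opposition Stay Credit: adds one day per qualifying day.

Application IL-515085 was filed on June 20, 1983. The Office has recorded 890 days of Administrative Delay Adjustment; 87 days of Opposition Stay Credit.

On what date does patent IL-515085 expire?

2010-02-21

Base term: filing date + 24 years → 20 June 2007.
Administrative Delay Adjustment: +890 days → 26 November 2009.
Opposition Stay Credit: +87 days → 21 February 2010.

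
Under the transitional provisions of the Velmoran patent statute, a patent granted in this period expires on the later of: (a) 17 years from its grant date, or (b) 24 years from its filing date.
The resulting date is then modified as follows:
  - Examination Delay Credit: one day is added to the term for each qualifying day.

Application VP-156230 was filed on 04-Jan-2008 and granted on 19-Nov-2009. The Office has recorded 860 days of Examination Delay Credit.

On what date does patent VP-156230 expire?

May 13, 2034

(a) grant + 17 years → 19 November 2026.
(b) filing + 24 years → 4 January 2032.
Later of the two: 4 January 2032.
Examination Delay Credit: +860 days → 13 May 2034.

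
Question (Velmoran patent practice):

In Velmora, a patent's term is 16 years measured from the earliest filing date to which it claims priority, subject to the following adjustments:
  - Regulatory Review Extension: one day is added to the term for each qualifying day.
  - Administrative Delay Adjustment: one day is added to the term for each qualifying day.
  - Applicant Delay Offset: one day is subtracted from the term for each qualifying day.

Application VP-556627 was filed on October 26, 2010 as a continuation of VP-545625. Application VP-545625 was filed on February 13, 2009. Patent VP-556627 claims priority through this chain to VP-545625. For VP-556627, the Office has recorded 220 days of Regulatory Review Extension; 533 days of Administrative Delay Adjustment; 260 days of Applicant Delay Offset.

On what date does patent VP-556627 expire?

2026-06-21

Earliest priority filing: 13 February 2009.
Base term: 13 February 2009 + 16 years → 13 February 2025.
Regulatory Review Extension: +220 days → 21 September 2025.
Administrative Delay Adjustment: +533 days → 8 March 2027.
Applicant Delay Offset: −260 days → 21 June 2026.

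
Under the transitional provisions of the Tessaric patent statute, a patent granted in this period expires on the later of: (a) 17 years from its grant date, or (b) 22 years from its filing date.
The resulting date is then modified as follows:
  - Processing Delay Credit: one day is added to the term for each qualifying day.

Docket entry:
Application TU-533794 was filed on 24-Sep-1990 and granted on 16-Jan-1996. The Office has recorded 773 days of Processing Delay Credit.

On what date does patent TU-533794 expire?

February 28, 2015

(a) grant + 17 years → 16 January 2013.
(b) filing + 22 years → 24 September 2012.
Later of the two: 16 January 2013.
Processing Delay Credit: +773 days → 28 February 2015.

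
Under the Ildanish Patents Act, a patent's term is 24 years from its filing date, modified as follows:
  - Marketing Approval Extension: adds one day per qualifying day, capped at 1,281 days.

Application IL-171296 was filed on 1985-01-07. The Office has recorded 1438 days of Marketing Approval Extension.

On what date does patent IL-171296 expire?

2012-07-11

Base term: filing date + 24 years → 7 January 2009.
Marketing Approval Extension: 1438 days claimed exceeds the 1281-day cap, so +1281 days → 11 July 2012.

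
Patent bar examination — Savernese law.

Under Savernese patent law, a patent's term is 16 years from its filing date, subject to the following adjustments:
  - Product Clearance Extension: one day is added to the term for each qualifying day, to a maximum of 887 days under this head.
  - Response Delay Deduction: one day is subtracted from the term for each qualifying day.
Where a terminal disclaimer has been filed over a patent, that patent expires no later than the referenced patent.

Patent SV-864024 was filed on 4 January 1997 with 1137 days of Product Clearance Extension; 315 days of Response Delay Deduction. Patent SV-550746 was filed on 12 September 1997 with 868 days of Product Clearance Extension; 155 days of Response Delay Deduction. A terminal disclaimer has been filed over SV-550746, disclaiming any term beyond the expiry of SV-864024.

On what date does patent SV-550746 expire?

Natural term of SV-550746:
  Base: filing + 16 years → 12 September 2013.
  Product Clearance Extension: 868 days (within the 887-day cap) → +868 days → 28 January 2016.
  Response Delay Deduction: −155 days → 26 August 2015.
Expiry of referenced patent SV-864024:
  Base: filing + 16 years → 4 January 2013.
  Product Clearance Extension: 1137 days claimed exceeds the 887-day cap, so +887 days → 10 June 2015.
  Response Delay Deduction: −315 days → 30 July 2014.
Terminal disclaimer: SV-550746 expires on the earlier of 26 August 2015 and 30 July 2014.

July 30, 2014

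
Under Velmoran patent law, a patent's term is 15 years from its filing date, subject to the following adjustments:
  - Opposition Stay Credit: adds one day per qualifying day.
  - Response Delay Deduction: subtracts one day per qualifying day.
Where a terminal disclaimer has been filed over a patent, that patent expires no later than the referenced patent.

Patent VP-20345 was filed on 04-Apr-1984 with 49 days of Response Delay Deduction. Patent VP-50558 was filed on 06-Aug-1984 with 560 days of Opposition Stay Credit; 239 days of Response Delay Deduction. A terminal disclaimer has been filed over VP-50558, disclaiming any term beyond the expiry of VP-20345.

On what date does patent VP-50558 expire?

Natural term of VP-50558:
  Base: filing + 15 years → 6 August 1999.
  Opposition Stay Credit: +560 days → 16 February 2001.
  Response Delay Deduction: −239 days → 22 June 2000.
Expiry of referenced patent VP-20345:
  Base: filing + 15 years → 4 April 1999.
  Response Delay Deduction: −49 days → 14 February 1999.
Terminal disclaimer: VP-50558 expires on the earlier of 22 June 2000 and 14 February 1999.

February 14, 1999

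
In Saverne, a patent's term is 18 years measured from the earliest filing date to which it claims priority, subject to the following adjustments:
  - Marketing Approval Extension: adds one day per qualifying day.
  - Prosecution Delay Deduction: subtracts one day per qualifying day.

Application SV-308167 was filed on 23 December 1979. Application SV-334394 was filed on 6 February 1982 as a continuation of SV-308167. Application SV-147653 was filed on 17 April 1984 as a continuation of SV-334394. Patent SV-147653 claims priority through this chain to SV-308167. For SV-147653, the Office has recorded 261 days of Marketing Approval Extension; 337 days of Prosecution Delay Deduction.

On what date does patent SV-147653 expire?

1997-10-08

Earliest priority filing: 23 December 1979.
Base term: 23 December 1979 + 18 years → 23 December 1997.
Marketing Approval Extension: +261 days → 10 September 1998.
Prosecution Delay Deduction: −337 days → 8 October 1997.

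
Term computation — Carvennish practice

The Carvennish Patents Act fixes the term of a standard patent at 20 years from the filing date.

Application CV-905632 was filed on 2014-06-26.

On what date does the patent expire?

2034-06-26

Filing date + 20 years → 26 June 2034.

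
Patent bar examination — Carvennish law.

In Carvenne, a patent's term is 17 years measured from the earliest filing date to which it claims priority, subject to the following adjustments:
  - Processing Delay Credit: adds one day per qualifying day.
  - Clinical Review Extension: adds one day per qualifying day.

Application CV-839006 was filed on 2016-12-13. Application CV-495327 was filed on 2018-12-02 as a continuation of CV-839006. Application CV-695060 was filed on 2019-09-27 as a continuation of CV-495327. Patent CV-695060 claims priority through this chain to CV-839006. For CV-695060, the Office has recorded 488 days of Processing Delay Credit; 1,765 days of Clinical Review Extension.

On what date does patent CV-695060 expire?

February 13, 2040

Earliest priority filing: 13 December 2016.
Base term: 13 December 2016 + 17 years → 13 December 2033.
Processing Delay Credit: +488 days → 15 April 2035.
Clinical Review Extension: +1765 days → 13 February 2040.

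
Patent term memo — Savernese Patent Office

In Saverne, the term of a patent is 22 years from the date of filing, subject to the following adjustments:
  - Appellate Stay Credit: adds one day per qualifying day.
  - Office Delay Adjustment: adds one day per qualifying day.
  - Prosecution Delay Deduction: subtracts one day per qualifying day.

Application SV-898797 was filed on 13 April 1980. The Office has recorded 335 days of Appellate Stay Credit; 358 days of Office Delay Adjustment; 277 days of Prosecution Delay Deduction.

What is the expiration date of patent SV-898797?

2003-06-03

Base term: filing date + 22 years → 13 April 2002.
Appellate Stay Credit: +335 days → 14 March 2003.
Office Delay Adjustment: +358 days → 6 March 2004.
Prosecution Delay Deduction: −277 days → 3 June 2003.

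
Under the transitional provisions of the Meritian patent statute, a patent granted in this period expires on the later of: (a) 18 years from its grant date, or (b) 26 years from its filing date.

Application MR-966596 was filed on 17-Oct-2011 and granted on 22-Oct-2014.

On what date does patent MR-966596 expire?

(a) grant + 18 years → 22 October 2032.
(b) filing + 26 years → 17 October 2037.
Later of the two: 17 October 2037.

October 17, 2037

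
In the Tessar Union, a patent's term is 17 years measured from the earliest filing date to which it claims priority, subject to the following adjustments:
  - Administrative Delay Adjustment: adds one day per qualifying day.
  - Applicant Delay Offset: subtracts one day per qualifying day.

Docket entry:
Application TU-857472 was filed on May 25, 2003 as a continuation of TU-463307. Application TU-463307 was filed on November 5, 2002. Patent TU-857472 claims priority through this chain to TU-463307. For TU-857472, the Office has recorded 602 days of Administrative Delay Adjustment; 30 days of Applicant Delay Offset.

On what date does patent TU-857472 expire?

2021-05-30

Earliest priority filing: 5 November 2002.
Base term: 5 November 2002 + 17 years → 5 November 2019.
Administrative Delay Adjustment: +602 days → 29 June 2021.
Applicant Delay Offset: −30 days → 30 May 2021.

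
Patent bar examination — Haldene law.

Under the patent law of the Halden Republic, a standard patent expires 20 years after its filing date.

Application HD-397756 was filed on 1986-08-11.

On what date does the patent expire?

Filing date + 20 years → 11 August 2006.

2006-08-11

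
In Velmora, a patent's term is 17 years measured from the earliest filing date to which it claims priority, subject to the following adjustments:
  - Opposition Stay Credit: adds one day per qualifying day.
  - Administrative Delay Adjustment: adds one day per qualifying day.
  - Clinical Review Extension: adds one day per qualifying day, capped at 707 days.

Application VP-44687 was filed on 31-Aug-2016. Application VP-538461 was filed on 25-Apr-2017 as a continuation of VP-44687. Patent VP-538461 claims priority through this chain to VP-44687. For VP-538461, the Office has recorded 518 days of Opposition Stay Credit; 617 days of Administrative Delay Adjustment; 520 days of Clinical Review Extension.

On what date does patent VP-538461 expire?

Earliest priority filing: 31 August 2016.
Base term: 31 August 2016 + 17 years → 31 August 2033.
Opposition Stay Credit: +518 days → 31 January 2035.
Administrative Delay Adjustment: +617 days → 9 October 2036.
Clinical Review Extension: 520 days (within the 707-day cap) → +520 days → 13 March 2038.

March 13, 2038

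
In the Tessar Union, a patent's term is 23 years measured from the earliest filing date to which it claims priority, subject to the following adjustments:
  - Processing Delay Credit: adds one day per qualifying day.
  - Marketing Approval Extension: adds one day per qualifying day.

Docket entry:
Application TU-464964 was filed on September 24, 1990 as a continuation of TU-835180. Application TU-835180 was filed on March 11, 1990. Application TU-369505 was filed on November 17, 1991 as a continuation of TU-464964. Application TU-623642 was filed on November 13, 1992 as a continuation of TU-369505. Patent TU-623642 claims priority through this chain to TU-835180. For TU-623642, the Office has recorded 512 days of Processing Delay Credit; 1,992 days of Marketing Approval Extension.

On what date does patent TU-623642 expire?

Earliest priority filing: 11 March 1990.
Base term: 11 March 1990 + 23 years → 11 March 2013.
Processing Delay Credit: +512 days → 5 August 2014.
Marketing Approval Extension: +1992 days → 18 January 2020.

January 18, 2020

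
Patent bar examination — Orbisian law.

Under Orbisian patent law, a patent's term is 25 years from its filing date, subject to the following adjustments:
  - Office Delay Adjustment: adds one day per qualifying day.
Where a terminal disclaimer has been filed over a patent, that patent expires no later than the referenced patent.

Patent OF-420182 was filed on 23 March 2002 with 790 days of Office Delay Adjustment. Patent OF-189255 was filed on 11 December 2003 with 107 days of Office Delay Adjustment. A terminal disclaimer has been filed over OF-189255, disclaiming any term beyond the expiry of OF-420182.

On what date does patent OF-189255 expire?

March 28, 2029

Natural term of OF-189255:
  Base: filing + 25 years → 11 December 2028.
  Office Delay Adjustment: +107 days → 28 March 2029.
Expiry of referenced patent OF-420182:
  Base: filing + 25 years → 23 March 2027.
  Office Delay Adjustment: +790 days → 21 May 2029.
Terminal disclaimer: OF-189255 expires on the earlier of 28 March 2029 and 21 May 2029.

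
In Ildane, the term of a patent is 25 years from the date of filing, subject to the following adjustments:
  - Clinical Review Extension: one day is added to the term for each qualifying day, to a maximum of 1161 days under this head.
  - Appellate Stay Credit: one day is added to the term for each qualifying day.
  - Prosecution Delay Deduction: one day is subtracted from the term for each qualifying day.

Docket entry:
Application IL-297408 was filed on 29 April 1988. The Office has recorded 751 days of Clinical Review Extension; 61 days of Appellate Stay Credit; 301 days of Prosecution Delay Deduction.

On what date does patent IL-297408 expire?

September 22, 2014

Base term: filing date + 25 years → 29 April 2013.
Clinical Review Extension: 751 days (within the 1161-day cap) → +751 days → 20 May 2015.
Appellate Stay Credit: +61 days → 20 July 2015.
Prosecution Delay Deduction: −301 days → 22 September 2014.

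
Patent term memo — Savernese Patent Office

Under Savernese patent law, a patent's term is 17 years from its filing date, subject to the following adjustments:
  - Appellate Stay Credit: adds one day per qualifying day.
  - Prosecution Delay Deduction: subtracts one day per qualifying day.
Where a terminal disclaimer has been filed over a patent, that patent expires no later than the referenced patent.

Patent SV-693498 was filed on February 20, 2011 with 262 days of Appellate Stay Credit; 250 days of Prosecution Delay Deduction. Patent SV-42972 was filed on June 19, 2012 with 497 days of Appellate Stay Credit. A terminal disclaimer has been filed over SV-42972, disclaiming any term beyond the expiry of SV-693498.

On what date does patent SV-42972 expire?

March 3, 2028

Natural term of SV-42972:
  Base: filing + 17 years → 19 June 2029.
  Appellate Stay Credit: +497 days → 29 October 2030.
Expiry of referenced patent SV-693498:
  Base: filing + 17 years → 20 February 2028.
  Appellate Stay Credit: +262 days → 8 November 2028.
  Prosecution Delay Deduction: −250 days → 3 March 2028.
Terminal disclaimer: SV-42972 expires on the earlier of 29 October 2030 and 3 March 2028.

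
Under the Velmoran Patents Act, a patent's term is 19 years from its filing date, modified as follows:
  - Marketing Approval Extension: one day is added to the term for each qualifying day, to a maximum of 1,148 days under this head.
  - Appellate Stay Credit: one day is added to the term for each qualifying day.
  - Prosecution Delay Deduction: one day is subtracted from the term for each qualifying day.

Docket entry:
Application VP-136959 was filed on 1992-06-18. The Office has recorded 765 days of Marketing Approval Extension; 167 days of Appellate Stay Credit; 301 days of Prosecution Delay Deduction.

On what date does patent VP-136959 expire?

2013-03-10

Base term: filing date + 19 years → 18 June 2011.
Marketing Approval Extension: 765 days (within the 1148-day cap) → +765 days → 22 July 2013.
Appellate Stay Credit: +167 days → 5 January 2014.
Prosecution Delay Deduction: −301 days → 10 March 2013.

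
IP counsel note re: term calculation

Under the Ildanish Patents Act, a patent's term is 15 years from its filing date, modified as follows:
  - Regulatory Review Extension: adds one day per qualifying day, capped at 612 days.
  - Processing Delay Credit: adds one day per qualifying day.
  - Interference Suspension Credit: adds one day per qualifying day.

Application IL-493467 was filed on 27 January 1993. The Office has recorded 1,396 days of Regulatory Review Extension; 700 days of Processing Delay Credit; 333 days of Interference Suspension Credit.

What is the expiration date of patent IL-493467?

2012-07-29

Base term: filing date + 15 years → 27 January 2008.
Regulatory Review Extension: 1396 days claimed exceeds the 612-day cap, so +612 days → 30 September 2009.
Processing Delay Credit: +700 days → 31 August 2011.
Interference Suspension Credit: +333 days → 29 July 2012.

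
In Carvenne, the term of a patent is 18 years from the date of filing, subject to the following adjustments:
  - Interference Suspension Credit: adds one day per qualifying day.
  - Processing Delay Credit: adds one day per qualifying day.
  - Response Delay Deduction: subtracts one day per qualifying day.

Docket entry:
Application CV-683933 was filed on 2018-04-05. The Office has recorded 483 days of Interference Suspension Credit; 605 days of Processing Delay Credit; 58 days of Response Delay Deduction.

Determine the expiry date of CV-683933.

Base term: filing date + 18 years → 5 April 2036.
Interference Suspension Credit: +483 days → 1 August 2037.
Processing Delay Credit: +605 days → 29 March 2039.
Response Delay Deduction: −58 days → 30 January 2039.

2039-01-30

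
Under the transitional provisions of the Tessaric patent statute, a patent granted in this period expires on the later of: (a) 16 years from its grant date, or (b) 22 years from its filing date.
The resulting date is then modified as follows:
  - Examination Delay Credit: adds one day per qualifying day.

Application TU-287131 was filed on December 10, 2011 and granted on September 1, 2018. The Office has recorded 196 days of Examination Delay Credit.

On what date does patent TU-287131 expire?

(a) grant + 16 years → 1 September 2034.
(b) filing + 22 years → 10 December 2033.
Later of the two: 1 September 2034.
Examination Delay Credit: +196 days → 16 March 2035.

March 16, 2035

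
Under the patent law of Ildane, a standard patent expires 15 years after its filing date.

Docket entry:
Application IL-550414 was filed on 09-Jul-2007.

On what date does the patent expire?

2022-07-09

Filing date + 15 years → 9 July 2022.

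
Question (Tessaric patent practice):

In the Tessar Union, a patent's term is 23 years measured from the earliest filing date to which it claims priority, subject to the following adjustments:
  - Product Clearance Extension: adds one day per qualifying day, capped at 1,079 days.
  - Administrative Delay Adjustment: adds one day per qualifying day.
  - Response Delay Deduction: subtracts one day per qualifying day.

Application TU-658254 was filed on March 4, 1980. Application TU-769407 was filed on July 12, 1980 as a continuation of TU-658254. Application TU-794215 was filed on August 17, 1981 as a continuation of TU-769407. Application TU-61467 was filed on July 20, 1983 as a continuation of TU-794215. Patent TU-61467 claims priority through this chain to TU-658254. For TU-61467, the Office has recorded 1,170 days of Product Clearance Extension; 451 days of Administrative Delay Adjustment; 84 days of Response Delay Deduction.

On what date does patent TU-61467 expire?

2007-02-17

Earliest priority filing: 4 March 1980.
Base term: 4 March 1980 + 23 years → 4 March 2003.
Product Clearance Extension: 1170 days claimed exceeds the 1079-day cap, so +1079 days → 15 February 2006.
Administrative Delay Adjustment: +451 days → 12 May 2007.
Response Delay Deduction: −84 days → 17 February 2007.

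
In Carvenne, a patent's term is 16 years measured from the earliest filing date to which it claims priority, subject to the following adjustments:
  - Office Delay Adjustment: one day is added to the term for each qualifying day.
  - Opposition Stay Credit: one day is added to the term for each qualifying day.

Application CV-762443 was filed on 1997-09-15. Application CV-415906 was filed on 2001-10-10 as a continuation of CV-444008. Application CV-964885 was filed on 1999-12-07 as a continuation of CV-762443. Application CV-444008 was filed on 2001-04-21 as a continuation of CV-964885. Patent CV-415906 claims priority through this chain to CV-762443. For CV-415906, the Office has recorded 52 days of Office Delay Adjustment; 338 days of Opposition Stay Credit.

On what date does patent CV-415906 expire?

October 10, 2014

Earliest priority filing: 15 September 1997.
Base term: 15 September 1997 + 16 years → 15 September 2013.
Office Delay Adjustment: +52 days → 6 November 2013.
Opposition Stay Credit: +338 days → 10 October 2014.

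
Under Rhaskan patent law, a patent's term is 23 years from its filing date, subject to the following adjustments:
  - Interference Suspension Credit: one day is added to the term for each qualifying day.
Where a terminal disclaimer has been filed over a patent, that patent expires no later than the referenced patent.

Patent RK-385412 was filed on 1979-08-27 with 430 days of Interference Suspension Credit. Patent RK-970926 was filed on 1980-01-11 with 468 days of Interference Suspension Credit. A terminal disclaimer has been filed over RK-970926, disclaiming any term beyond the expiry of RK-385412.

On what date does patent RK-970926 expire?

Natural term of RK-970926:
  Base: filing + 23 years → 11 January 2003.
  Interference Suspension Credit: +468 days → 23 April 2004.
Expiry of referenced patent RK-385412:
  Base: filing + 23 years → 27 August 2002.
  Interference Suspension Credit: +430 days → 31 October 2003.
Terminal disclaimer: RK-970926 expires on the earlier of 23 April 2004 and 31 October 2003.

October 31, 2003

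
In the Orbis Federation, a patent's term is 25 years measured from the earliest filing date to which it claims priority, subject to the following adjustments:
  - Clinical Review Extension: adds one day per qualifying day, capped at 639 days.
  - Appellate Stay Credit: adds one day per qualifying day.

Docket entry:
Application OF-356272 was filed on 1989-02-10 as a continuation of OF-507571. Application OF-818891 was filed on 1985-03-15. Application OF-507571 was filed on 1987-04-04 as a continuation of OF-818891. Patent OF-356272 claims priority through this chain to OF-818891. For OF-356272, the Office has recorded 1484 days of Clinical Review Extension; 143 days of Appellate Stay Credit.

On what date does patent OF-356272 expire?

Earliest priority filing: 15 March 1985.
Base term: 15 March 1985 + 25 years → 15 March 2010.
Clinical Review Extension: 1484 days claimed exceeds the 639-day cap, so +639 days → 14 December 2011.
Appellate Stay Credit: +143 days → 5 May 2012.

May 5, 2012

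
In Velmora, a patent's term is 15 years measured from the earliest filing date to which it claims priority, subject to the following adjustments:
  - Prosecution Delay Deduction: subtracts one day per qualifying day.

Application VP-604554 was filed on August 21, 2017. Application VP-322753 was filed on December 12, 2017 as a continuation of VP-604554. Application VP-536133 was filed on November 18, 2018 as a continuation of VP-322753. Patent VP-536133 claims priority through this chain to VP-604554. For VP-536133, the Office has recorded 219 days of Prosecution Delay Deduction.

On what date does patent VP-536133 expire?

2032-01-15

Earliest priority filing: 21 August 2017.
Base term: 21 August 2017 + 15 years → 21 August 2032.
Prosecution Delay Deduction: −219 days → 15 January 2032.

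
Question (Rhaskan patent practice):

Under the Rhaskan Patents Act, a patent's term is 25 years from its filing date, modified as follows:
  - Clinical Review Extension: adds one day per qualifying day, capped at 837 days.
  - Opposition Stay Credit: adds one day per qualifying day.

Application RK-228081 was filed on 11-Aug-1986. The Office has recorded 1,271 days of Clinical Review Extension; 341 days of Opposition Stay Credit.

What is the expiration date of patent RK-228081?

Base term: filing date + 25 years → 11 August 2011.
Clinical Review Extension: 1271 days claimed exceeds the 837-day cap, so +837 days → 25 November 2013.
Opposition Stay Credit: +341 days → 1 November 2014.

2014-11-01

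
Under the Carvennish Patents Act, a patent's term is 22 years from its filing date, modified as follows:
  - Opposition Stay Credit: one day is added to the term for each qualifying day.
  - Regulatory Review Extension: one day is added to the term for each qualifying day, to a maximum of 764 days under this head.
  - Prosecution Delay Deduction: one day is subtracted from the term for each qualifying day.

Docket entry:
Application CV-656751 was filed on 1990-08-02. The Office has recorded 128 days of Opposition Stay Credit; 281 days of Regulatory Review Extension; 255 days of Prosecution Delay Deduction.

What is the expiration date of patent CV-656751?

Base term: filing date + 22 years → 2 August 2012.
Opposition Stay Credit: +128 days → 8 December 2012.
Regulatory Review Extension: 281 days (within the 764-day cap) → +281 days → 15 September 2013.
Prosecution Delay Deduction: −255 days → 3 January 2013.

January 3, 2013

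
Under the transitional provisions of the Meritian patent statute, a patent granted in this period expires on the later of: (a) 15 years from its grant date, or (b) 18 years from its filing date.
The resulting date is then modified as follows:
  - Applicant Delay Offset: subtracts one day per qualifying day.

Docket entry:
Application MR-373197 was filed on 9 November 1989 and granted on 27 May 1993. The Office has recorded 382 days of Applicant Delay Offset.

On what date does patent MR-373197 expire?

2007-05-11

(a) grant + 15 years → 27 May 2008.
(b) filing + 18 years → 9 November 2007.
Later of the two: 27 May 2008.
Applicant Delay Offset: −382 days → 11 May 2007.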